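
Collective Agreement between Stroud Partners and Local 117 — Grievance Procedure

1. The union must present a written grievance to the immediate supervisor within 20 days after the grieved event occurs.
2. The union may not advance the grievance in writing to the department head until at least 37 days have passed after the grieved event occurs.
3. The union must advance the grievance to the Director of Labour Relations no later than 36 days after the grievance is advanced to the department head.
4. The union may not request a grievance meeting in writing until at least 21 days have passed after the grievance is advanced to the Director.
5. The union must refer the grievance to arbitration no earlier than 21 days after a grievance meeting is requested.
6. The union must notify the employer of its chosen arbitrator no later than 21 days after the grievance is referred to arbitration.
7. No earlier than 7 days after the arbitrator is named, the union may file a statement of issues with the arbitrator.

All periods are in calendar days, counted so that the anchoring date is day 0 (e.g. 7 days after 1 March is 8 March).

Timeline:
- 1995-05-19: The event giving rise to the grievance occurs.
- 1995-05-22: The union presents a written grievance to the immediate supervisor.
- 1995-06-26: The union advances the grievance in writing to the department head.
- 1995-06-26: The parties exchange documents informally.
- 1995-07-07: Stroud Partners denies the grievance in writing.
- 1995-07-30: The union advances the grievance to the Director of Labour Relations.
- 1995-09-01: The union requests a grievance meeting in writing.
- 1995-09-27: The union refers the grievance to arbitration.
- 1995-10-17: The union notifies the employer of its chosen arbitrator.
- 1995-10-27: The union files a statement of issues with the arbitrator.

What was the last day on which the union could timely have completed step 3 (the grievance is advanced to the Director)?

Step 3 runs from 1995-06-26, when the grievance is advanced to the department head. 36 days after 1995-06-26 is 1995-08-01.

1995-08-01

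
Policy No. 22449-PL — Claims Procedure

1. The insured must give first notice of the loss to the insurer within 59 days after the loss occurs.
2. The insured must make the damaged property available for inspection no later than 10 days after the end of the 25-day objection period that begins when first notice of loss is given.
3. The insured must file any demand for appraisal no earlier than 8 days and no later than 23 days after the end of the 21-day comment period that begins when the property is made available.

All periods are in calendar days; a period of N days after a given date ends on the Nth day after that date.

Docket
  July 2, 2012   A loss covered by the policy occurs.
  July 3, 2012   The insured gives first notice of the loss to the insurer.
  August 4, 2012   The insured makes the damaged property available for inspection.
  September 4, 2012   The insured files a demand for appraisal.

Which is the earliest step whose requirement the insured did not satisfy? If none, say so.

None — every step was satisfied

(1) due by July 2, 2012 + 59 days = August 30, 2012; completed July 3, 2012, before the deadline.
(2) due by July 28, 2012 + 10 days = August 7, 2012; August 4, 2012 is within that limit.
(3) the permitted window runs from August 25, 2012 + 8 = September 2, 2012 to August 25, 2012 + 23 = September 17, 2012; done September 4, 2012, which is between those dates.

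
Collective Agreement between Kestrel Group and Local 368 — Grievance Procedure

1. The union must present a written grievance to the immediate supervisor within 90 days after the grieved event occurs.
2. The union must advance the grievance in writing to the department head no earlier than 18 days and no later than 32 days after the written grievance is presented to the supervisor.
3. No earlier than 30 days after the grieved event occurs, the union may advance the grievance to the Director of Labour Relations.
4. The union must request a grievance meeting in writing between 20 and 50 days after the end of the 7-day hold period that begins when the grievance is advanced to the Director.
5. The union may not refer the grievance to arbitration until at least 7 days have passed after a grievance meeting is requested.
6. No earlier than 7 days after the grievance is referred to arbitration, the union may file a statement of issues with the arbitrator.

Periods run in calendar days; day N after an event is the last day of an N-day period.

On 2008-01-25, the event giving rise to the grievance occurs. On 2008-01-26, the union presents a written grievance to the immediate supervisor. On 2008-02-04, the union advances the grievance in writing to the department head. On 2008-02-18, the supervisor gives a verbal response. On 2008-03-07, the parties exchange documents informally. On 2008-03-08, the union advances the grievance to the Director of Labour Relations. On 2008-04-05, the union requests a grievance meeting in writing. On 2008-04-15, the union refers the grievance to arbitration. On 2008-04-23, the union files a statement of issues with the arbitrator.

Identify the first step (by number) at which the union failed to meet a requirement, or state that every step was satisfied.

Step 1: 90 days after 2008-01-25 (when the grieved event occurs) is 2008-04-24; completed 2008-01-26, before the deadline.
Step 2: the window is 18–32 days after 2008-01-26 (when the written grievance is presented to the supervisor), so 2008-02-13 through 2008-02-27; done 2008-02-04 — 9 days before the window opened.
No need to go further; step 2 was not satisfied.

Step 2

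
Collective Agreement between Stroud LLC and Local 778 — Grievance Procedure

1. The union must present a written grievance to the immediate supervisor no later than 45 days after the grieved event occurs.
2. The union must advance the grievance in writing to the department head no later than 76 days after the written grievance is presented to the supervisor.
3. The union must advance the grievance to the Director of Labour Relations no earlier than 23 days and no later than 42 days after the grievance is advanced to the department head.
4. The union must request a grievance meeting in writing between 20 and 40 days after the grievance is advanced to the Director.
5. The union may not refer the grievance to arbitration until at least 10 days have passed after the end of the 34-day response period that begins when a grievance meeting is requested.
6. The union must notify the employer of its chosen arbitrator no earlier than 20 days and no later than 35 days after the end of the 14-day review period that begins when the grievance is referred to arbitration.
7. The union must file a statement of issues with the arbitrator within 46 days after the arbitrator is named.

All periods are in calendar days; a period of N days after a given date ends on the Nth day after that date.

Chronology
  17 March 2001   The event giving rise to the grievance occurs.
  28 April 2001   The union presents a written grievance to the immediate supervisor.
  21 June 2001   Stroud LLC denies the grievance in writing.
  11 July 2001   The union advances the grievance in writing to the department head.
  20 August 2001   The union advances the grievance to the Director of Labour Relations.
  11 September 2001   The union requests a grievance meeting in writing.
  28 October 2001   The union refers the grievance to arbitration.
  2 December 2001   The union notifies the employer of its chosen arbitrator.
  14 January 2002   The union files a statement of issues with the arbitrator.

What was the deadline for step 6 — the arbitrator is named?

The grievance is referred to arbitration on 28 October 2001; the 14-day review period therefore ends 11 November 2001, and step 6 runs from that date. The window is 20–35 days after 11 November 2001; it closes on 16 December 2001.

16 December 2001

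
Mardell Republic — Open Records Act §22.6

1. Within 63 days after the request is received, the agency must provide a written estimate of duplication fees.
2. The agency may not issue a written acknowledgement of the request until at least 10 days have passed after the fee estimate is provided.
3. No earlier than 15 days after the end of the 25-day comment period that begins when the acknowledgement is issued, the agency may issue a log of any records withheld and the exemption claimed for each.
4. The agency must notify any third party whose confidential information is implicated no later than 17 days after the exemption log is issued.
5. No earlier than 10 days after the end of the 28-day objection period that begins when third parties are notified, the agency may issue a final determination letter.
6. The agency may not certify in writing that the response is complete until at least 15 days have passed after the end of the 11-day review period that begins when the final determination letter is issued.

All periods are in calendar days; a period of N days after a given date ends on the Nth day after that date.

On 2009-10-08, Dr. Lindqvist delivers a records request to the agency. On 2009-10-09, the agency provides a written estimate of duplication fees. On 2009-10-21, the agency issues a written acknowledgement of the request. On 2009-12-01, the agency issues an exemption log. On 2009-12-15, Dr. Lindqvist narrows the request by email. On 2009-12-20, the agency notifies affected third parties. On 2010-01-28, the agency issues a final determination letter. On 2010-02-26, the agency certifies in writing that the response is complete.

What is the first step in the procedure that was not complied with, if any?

(1) due by 2009-10-08 + 63 days = 2009-12-10; completed 2009-10-09, before the deadline.
(2) permitted from 2009-10-09 + 10 days = 2009-10-19 onward; done 2009-10-21 — permitted.
(3) permitted from 2009-11-15 + 15 days = 2009-11-30 onward; done 2009-12-01 — permitted.
(4) due by 2009-12-01 + 17 days = 2009-12-18; done 2009-12-20 — 2 days late.
The procedure was therefore not followed at step 4.

Step 4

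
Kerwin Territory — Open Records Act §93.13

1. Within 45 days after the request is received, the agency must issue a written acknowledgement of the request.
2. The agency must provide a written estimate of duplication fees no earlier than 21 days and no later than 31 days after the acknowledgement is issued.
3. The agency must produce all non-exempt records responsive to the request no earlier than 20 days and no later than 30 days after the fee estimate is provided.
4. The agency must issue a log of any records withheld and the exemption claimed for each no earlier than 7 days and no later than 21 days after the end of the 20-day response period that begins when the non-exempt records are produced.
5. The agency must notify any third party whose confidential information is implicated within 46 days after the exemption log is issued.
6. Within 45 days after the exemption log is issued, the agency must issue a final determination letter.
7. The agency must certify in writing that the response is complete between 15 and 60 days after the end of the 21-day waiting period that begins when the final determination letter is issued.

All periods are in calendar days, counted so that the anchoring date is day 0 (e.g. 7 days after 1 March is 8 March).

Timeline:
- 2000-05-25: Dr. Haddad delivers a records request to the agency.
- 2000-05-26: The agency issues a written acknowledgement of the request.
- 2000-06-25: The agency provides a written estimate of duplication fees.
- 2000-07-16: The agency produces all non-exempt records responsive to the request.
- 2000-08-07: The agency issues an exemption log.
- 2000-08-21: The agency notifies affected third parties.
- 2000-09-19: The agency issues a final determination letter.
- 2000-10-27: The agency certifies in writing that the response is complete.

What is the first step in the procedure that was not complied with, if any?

(1) due by 2000-05-25 + 45 days = 2000-07-09; done 2000-05-26 — timely.
(2) the permitted window runs from 2000-05-26 + 21 = 2000-06-16 to 2000-05-26 + 31 = 2000-06-26; done 2000-06-25, which is between those dates.
(3) the permitted window runs from 2000-06-25 + 20 = 2000-07-15 to 2000-06-25 + 30 = 2000-07-25; done 2000-07-16, which is between those dates.
(4) the permitted window runs from 2000-08-05 + 7 = 2000-08-12 to 2000-08-05 + 21 = 2000-08-26; done 2000-08-07 — 5 days before the window opened.
That is the first point of non-compliance.

Step 4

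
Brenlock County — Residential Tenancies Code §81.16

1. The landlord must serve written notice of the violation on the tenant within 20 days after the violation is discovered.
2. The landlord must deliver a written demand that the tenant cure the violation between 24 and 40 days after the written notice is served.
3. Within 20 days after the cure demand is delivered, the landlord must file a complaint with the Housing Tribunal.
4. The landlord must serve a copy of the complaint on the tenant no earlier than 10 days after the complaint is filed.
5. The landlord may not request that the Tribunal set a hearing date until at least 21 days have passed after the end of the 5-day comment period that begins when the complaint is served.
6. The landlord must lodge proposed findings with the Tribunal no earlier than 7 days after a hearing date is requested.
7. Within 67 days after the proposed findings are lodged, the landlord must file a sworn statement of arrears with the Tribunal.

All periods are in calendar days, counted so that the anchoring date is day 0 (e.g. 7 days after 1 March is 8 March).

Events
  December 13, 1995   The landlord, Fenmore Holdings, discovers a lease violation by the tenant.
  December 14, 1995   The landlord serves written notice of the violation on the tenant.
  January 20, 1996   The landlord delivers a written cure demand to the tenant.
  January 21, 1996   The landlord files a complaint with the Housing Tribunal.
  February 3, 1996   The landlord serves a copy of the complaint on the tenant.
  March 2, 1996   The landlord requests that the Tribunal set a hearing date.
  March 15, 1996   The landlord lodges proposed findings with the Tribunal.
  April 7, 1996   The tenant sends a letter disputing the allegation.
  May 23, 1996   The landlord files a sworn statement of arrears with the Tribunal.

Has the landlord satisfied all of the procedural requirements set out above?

Step 1 — counting 20 days from December 13, 1995 (when the violation is discovered) gives a deadline of January 2, 1996; done December 14, 1995 — timely.
Step 2 — 24 and 40 days from December 14, 1995 (when the written notice is served) are January 7, 1996 and January 23, 1996 respectively; done January 20, 1996, which is between those dates.
Step 3 — counting 20 days from January 20, 1996 (when the cure demand is delivered) gives a deadline of February 9, 1996; January 21, 1996 is within that limit.
Step 4 — must wait 10 days from January 21, 1996 (when the complaint is filed), so not before January 31, 1996; done February 3, 1996, after the minimum wait.
Step 5 — must wait 21 days from February 8, 1996 (end of the 5-day comment period, which began when the complaint is served on February 3, 1996), so not before February 29, 1996; March 2, 1996 is on or after that date.
Step 6 — must wait 7 days from March 2, 1996 (when a hearing date is requested), so not before March 9, 1996; done March 15, 1996 — permitted.
Step 7 — counting 67 days from March 15, 1996 (when the proposed findings are lodged) gives a deadline of May 21, 1996; done May 23, 1996 — 2 days late.

No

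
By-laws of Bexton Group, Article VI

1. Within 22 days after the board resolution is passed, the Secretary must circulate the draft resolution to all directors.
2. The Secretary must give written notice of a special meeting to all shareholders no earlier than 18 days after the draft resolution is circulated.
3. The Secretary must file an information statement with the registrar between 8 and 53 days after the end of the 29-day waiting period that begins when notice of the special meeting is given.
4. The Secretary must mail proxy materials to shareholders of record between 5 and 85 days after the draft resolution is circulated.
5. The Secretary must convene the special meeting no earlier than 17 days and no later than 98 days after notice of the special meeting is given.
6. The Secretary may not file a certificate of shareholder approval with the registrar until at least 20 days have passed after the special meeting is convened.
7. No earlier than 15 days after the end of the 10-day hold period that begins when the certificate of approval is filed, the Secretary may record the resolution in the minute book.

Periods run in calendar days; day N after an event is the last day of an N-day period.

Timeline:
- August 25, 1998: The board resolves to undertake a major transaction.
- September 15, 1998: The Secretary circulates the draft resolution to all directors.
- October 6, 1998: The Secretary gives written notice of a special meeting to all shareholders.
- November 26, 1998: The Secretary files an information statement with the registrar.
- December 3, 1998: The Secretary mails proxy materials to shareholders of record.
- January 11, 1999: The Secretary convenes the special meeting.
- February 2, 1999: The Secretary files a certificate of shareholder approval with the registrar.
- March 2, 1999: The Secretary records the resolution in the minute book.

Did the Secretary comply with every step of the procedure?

Step 1: 22 days after August 25, 1998 (when the board resolution is passed) is September 16, 1998; September 15, 1998 is within that limit.
Step 2: the earliest permitted date is 18 days after September 15, 1998 (when the draft resolution is circulated), i.e. October 3, 1998; done October 6, 1998 — permitted.
Step 3: the window is 8–53 days after November 4, 1998 (end of the 29-day waiting period, which began when notice of the special meeting is given on October 6, 1998), so November 12, 1998 through December 27, 1998; done November 26, 1998 — within the window.
Step 4: the window is 5–85 days after September 15, 1998 (when the draft resolution is circulated), so September 20, 1998 through December 9, 1998; done December 3, 1998 — within the window.
Step 5: the window is 17–98 days after October 6, 1998 (when notice of the special meeting is given), so October 23, 1998 through January 12, 1999; January 11, 1999 falls inside that range.
Step 6: the earliest permitted date is 20 days after January 11, 1999 (when the special meeting is convened), i.e. January 31, 1999; February 2, 1999 is on or after that date.
Step 7: the earliest permitted date is 15 days after February 12, 1999 (end of the 10-day hold period, which began when the certificate of approval is filed on February 2, 1999), i.e. February 27, 1999; done March 2, 1999, after the minimum wait.

Yes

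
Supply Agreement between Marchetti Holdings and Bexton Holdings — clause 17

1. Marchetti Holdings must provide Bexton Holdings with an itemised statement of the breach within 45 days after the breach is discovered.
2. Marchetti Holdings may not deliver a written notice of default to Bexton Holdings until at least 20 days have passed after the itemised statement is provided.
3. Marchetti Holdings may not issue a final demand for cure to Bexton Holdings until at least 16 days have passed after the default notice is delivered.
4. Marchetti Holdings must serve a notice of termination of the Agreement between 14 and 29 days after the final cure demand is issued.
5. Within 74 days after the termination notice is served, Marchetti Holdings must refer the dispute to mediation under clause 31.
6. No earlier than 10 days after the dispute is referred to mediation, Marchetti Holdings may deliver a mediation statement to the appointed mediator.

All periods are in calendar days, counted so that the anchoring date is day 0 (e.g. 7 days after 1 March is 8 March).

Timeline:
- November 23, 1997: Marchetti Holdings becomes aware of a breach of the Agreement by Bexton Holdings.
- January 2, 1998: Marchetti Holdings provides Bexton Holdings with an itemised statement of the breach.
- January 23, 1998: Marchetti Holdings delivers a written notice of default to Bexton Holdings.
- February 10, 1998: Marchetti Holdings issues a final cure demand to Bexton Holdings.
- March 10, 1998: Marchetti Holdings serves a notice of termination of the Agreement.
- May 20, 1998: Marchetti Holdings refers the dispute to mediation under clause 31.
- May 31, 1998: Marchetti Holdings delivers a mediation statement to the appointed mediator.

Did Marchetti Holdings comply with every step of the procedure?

Yes

Step 1 — counting 45 days from November 23, 1997 (when the breach is discovered) gives a deadline of January 7, 1998; done January 2, 1998 — timely.
Step 2 — must wait 20 days from January 2, 1998 (when the itemised statement is provided), so not before January 22, 1998; January 23, 1998 is on or after that date.
Step 3 — must wait 16 days from January 23, 1998 (when the default notice is delivered), so not before February 8, 1998; done February 10, 1998 — permitted.
Step 4 — 14 and 29 days from February 10, 1998 (when the final cure demand is issued) are February 24, 1998 and March 11, 1998 respectively; done March 10, 1998 — within the window.
Step 5 — counting 74 days from March 10, 1998 (when the termination notice is served) gives a deadline of May 23, 1998; May 20, 1998 is within that limit.
Step 6 — must wait 10 days from May 20, 1998 (when the dispute is referred to mediation), so not before May 30, 1998; done May 31, 1998, after the minimum wait.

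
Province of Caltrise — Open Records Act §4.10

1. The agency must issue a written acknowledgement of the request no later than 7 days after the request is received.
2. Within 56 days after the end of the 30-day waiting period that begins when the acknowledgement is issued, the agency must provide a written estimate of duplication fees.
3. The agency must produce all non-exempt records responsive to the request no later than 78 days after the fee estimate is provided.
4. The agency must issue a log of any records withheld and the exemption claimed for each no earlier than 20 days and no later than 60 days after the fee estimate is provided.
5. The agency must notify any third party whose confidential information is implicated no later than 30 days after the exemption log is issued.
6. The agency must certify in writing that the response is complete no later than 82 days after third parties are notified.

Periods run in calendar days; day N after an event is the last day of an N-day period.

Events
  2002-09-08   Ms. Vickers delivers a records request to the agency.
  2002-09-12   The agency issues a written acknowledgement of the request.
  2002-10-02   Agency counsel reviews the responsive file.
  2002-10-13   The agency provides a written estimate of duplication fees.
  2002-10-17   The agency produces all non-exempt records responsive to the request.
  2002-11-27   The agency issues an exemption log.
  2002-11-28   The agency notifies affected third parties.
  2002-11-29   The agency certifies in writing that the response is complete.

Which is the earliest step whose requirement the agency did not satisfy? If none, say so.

None — every step was satisfied

(1) due by 2002-09-08 + 7 days = 2002-09-15; done 2002-09-12 — timely.
(2) due by 2002-10-12 + 56 days = 2002-12-07; 2002-10-13 is within that limit.
(3) due by 2002-10-13 + 78 days = 2002-12-30; completed 2002-10-17, before the deadline.
(4) the permitted window runs from 2002-10-13 + 20 = 2002-11-02 to 2002-10-13 + 60 = 2002-12-12; 2002-11-27 falls inside that range.
(5) due by 2002-11-27 + 30 days = 2002-12-27; done 2002-11-28 — timely.
(6) due by 2002-11-28 + 82 days = 2003-02-18; 2002-11-29 is within that limit.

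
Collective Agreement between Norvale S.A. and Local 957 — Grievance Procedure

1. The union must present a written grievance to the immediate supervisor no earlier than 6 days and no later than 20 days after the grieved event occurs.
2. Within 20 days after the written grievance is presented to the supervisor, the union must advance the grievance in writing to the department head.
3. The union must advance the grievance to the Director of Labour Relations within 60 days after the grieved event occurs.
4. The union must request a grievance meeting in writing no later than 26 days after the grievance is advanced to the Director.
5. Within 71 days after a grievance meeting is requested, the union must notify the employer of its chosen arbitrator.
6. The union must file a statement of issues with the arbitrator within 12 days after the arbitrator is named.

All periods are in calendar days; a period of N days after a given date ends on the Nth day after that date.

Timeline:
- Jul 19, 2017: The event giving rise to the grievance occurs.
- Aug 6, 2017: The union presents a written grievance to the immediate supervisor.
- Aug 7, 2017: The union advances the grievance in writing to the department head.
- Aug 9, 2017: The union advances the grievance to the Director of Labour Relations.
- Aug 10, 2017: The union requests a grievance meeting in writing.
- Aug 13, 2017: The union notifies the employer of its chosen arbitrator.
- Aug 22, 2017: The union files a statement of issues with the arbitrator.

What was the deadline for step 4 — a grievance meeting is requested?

Step 4 runs from Aug 9, 2017, when the grievance is advanced to the Director. 26 days after Aug 9, 2017 is Sep 4, 2017.

Sep 4, 2017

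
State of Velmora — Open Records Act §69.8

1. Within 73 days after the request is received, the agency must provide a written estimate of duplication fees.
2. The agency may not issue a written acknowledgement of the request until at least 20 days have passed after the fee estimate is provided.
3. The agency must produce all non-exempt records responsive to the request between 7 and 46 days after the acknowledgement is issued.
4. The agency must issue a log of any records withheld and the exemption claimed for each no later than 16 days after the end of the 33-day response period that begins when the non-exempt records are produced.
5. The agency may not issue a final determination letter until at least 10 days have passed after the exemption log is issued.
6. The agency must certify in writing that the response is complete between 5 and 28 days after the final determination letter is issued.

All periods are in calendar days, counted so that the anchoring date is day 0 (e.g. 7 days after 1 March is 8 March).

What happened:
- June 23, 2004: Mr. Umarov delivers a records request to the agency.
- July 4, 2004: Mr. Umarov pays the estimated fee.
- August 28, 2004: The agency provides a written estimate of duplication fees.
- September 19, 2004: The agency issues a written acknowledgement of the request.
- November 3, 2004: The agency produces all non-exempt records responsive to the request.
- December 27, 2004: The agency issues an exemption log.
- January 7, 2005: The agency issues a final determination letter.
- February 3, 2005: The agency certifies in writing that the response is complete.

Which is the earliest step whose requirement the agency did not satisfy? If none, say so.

Step 1 — counting 73 days from June 23, 2004 (when the request is received) gives a deadline of September 4, 2004; August 28, 2004 is within that limit.
Step 2 — must wait 20 days from August 28, 2004 (when the fee estimate is provided), so not before September 17, 2004; done September 19, 2004 — permitted.
Step 3 — 7 and 46 days from September 19, 2004 (when the acknowledgement is issued) are September 26, 2004 and November 4, 2004 respectively; done November 3, 2004 — within the window.
Step 4 — counting 16 days from December 6, 2004 (end of the 33-day response period, which began when the non-exempt records are produced on November 3, 2004) gives a deadline of December 22, 2004; done December 27, 2004 — 5 days late.

Step 4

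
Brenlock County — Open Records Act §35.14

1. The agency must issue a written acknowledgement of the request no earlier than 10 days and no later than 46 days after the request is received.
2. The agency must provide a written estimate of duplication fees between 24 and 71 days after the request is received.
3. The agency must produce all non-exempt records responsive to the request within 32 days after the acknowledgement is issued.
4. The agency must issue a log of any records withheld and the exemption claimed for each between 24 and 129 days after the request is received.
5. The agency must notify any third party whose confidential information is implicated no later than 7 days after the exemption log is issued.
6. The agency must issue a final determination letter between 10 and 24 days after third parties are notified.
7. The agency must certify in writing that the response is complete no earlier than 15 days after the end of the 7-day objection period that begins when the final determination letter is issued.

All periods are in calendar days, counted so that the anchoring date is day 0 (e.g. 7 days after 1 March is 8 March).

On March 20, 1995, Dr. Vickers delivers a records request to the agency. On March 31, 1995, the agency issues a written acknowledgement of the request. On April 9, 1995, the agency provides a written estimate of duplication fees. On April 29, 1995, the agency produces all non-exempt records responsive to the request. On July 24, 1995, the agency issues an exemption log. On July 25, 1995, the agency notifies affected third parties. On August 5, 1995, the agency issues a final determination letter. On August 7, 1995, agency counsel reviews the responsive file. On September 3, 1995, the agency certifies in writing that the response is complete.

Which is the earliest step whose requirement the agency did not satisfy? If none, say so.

Step 2

Step 1: the window is 10–46 days after March 20, 1995 (when the request is received), so March 30, 1995 through May 5, 1995; March 31, 1995 falls inside that range.
Step 2: the window is 24–71 days after March 20, 1995 (when the request is received), so April 13, 1995 through May 30, 1995; April 9, 1995 is 4 days too early.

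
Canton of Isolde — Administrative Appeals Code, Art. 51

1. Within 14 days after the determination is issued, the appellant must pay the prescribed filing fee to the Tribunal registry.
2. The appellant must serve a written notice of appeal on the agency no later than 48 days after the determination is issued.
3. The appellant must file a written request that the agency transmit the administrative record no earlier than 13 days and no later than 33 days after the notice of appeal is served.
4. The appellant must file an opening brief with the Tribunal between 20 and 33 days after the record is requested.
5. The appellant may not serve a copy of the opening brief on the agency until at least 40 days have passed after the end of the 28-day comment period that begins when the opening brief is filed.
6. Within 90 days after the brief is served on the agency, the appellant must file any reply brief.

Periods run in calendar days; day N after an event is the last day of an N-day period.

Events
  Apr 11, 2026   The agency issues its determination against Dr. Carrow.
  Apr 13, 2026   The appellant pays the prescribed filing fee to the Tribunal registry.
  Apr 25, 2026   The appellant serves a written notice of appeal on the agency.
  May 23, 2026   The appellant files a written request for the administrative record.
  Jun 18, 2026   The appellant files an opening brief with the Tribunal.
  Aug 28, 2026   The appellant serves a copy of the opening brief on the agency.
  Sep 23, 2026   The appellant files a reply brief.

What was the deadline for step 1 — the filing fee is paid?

Step 1 runs from Apr 11, 2026, when the determination is issued. 14 days after Apr 11, 2026 is Apr 25, 2026.

Apr 25, 2026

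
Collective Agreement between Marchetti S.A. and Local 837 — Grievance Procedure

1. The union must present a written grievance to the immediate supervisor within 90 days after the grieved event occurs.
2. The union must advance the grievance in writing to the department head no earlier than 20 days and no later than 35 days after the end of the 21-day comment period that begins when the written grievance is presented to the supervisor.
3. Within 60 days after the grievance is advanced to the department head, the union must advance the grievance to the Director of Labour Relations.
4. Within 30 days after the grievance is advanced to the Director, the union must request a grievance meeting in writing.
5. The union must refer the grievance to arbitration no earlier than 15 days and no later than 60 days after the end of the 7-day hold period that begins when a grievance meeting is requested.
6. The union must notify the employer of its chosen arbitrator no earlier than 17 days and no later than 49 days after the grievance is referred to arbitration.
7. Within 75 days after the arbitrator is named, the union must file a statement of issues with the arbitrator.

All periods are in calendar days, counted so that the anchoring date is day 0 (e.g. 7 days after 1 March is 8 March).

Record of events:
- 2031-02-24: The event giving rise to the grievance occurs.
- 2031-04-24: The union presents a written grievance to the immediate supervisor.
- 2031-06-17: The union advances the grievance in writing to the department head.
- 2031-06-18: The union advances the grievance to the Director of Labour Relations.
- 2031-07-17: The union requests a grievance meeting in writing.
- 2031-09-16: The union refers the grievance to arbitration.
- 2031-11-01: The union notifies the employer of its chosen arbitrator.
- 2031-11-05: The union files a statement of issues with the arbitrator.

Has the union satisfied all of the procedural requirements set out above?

Yes

Step 1: 90 days after 2031-02-24 (when the grieved event occurs) is 2031-05-25; 2031-04-24 is within that limit.
Step 2: the window is 20–35 days after 2031-05-15 (end of the 21-day comment period, which began when the written grievance is presented to the supervisor on 2031-04-24), so 2031-06-04 through 2031-06-19; 2031-06-17 falls inside that range.
Step 3: 60 days after 2031-06-17 (when the grievance is advanced to the department head) is 2031-08-16; completed 2031-06-18, before the deadline.
Step 4: 30 days after 2031-06-18 (when the grievance is advanced to the Director) is 2031-07-18; done 2031-07-17 — timely.
Step 5: the window is 15–60 days after 2031-07-24 (end of the 7-day hold period, which began when a grievance meeting is requested on 2031-07-17), so 2031-08-08 through 2031-09-22; done 2031-09-16 — within the window.
Step 6: the window is 17–49 days after 2031-09-16 (when the grievance is referred to arbitration), so 2031-10-03 through 2031-11-04; done 2031-11-01, which is between those dates.
Step 7: 75 days after 2031-11-01 (when the arbitrator is named) is 2032-01-15; done 2031-11-05 — timely.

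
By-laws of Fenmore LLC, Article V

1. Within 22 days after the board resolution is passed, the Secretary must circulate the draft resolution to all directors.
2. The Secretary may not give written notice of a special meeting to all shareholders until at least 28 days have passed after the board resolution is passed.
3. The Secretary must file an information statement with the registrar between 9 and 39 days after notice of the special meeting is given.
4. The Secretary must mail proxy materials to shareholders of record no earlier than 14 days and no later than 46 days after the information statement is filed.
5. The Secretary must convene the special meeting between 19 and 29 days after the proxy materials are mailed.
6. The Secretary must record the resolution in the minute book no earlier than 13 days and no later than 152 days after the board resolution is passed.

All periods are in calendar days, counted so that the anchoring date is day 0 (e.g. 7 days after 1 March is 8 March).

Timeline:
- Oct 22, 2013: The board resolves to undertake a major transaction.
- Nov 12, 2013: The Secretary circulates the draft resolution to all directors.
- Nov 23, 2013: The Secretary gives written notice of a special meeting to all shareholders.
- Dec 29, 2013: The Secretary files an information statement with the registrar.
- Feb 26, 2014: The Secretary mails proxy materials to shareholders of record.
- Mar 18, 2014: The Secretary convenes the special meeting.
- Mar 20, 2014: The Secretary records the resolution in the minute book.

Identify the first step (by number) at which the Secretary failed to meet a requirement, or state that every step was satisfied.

Step 1: 22 days after Oct 22, 2013 (when the board resolution is passed) is Nov 13, 2013; done Nov 12, 2013 — timely.
Step 2: the earliest permitted date is 28 days after Oct 22, 2013 (when the board resolution is passed), i.e. Nov 19, 2013; Nov 23, 2013 is on or after that date.
Step 3: the window is 9–39 days after Nov 23, 2013 (when notice of the special meeting is given), so Dec 2, 2013 through Jan 1, 2014; done Dec 29, 2013, which is between those dates.
Step 4: the window is 14–46 days after Dec 29, 2013 (when the information statement is filed), so Jan 12, 2014 through Feb 13, 2014; done Feb 26, 2014 — 13 days after the window closed.
The analysis stops there.

Step 4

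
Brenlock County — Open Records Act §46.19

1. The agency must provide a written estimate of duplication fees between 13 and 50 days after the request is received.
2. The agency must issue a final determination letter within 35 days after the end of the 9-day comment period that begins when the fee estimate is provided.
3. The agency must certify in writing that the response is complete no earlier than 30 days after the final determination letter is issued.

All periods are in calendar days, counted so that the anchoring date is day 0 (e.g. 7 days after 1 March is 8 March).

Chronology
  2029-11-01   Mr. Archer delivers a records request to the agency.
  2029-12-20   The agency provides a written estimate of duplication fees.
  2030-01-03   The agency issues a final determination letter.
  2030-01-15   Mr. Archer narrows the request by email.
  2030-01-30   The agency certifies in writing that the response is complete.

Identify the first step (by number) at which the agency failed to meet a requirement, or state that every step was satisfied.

Step 1: the window is 13–50 days after 2029-11-01 (when the request is received), so 2029-11-14 through 2029-12-21; done 2029-12-20 — within the window.
Step 2: 35 days after 2029-12-29 (end of the 9-day comment period, which began when the fee estimate is provided on 2029-12-20) is 2030-02-02; 2030-01-03 is within that limit.
Step 3: the earliest permitted date is 30 days after 2030-01-03 (when the final determination letter is issued), i.e. 2030-02-02; 2030-01-30 is 3 days before the earliest permitted date.

Step 3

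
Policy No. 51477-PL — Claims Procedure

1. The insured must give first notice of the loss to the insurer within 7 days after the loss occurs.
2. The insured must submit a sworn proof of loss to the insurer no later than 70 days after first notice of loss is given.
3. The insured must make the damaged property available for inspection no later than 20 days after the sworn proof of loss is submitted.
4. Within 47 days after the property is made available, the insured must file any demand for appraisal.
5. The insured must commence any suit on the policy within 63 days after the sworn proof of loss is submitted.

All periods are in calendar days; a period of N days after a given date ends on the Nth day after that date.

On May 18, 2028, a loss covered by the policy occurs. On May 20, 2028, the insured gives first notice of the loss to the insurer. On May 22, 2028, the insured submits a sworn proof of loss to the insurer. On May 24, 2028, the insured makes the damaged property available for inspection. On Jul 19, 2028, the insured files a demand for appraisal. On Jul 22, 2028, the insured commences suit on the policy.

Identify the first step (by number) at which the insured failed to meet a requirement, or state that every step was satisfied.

Step 4

(1) due by May 18, 2028 + 7 days = May 25, 2028; May 20, 2028 is within that limit.
(2) due by May 20, 2028 + 70 days = Jul 29, 2028; May 22, 2028 is within that limit.
(3) due by May 22, 2028 + 20 days = Jun 11, 2028; done May 24, 2028 — timely.
(4) due by May 24, 2028 + 47 days = Jul 10, 2028; Jul 19, 2028 misses that deadline by 9 days.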